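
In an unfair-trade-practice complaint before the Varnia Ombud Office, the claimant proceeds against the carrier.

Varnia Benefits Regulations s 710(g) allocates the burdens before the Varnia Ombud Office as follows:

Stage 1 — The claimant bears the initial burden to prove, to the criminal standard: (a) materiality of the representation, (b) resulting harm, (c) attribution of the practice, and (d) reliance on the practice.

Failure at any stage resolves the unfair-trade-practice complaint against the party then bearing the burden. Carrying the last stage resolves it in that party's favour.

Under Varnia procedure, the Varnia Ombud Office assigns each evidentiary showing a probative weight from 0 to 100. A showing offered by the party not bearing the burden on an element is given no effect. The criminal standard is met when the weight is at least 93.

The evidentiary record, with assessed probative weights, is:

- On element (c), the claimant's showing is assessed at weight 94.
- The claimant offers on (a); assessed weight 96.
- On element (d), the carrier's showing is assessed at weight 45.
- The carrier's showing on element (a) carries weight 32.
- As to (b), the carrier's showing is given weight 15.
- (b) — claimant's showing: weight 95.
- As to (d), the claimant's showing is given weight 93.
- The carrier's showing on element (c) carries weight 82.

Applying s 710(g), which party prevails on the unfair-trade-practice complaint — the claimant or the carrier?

Stage 1 (claimant, the criminal standard, weight is at least 93): (a) 96 (carrier's 32 disregarded) ≥ 93 — meets; (b) 95 (carrier's 15 disregarded) ≥ 93 — meets; (c) 94 (carrier's 82 disregarded) ≥ 93 — meets; (d) 93 (carrier's 45 disregarded) ≥ 93 — meets.
  Stage 1 carried; the final stage is satisfied.
Every stage carried; the claimant prevails.

claimant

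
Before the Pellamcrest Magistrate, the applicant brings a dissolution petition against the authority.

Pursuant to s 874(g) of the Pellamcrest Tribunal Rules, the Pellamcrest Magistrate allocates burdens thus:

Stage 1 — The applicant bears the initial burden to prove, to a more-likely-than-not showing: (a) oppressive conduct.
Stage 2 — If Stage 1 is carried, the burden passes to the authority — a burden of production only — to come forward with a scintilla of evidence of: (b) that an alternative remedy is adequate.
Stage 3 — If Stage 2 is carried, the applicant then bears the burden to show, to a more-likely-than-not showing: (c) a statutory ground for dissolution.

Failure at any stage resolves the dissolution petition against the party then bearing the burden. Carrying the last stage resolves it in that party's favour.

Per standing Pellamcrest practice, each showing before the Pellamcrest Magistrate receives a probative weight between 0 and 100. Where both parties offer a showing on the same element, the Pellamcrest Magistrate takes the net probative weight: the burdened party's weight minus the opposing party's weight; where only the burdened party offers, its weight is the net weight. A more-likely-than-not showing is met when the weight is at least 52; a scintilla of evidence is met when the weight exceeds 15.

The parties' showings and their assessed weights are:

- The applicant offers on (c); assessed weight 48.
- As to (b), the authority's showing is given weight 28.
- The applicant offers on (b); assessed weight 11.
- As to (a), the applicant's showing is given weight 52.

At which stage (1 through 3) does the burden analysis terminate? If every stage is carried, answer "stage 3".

stage 3

Stage 1 — burden on applicant; standard: a more-likely-than-not showing (weight is at least 52).
    (a): 52 ≥ 52 [met]
  All elements met. The burden passes to the authority.
Stage 2 — burden on authority; standard: a scintilla of evidence (weight exceeds 15).
    (b): 28 − 11 = 17 > 15 [met]
  All elements met. The burden passes to the applicant.
Stage 3 — burden on applicant; standard: a more-likely-than-not showing (weight is at least 52).
    (c): 48 < 52 [not met]
  The applicant does not carry Stage 3.
The authority prevails.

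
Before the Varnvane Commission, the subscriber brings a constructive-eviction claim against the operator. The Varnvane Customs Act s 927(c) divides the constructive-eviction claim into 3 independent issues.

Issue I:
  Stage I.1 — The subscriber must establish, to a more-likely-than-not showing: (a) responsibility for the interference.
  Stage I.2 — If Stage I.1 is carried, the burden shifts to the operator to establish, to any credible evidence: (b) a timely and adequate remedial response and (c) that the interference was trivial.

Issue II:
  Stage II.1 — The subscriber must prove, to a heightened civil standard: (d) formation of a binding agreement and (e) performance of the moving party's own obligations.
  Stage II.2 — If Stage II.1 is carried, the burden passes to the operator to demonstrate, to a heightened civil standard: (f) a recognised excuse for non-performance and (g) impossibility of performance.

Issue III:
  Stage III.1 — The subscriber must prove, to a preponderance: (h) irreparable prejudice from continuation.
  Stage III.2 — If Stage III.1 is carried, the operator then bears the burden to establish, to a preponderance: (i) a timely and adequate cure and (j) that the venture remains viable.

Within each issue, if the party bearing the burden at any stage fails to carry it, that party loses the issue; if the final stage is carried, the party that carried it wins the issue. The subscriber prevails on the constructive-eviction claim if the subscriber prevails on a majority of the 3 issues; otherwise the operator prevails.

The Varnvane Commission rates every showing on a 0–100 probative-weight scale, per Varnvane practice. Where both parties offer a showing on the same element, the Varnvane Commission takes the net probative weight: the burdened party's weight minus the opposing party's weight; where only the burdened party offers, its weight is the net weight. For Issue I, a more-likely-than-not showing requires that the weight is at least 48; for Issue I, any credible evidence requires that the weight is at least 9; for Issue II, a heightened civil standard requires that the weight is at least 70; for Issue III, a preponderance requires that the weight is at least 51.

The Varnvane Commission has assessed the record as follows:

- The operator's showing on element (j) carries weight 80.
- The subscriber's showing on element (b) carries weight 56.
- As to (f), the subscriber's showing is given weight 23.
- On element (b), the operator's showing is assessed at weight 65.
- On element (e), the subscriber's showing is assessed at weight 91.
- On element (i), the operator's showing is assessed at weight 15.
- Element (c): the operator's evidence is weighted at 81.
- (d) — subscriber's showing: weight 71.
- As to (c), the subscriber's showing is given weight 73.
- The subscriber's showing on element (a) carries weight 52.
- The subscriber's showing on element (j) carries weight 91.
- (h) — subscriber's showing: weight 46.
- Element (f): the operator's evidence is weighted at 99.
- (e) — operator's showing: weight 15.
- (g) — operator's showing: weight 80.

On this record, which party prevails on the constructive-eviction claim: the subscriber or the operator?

— Issue I —
Stage I.1 (subscriber, a more-likely-than-not showing, weight is at least 48): (a) 52 ≥ 48 — meets.
  Stage I.1 carried; the burden shifts to the operator.
Stage I.2 (operator, any credible evidence, weight is at least 9): (b) net 65−56=9 ≥ 9 — meets; (c) net 81−73=8 < 9 — fails.
  Stage I.2 not carried; the operator fails its burden.
So the subscriber prevails on this issue.
— Issue II —
At Stage II.1 the subscriber must meet a heightened civil standard (weight is at least 70): on (d) the weight is 71, ≥ 70, so (d) meets the standard; on (e) the weight is 91 less the opposing 15 gives net 76, ≥ 70, so (e) meets the standard.
  Stage II.1 is satisfied; the onus moves to the operator.
At Stage II.2 the operator must meet a heightened civil standard (weight is at least 70): on (f) the weight is 99 less the opposing 23 gives net 76, which does reach 70, so (f) meets the standard; on (g) the weight is 80, which does reach 70, so (g) meets the standard.
  The operator carries the last stage.
With every stage satisfied, the operator prevails on this issue.
— Issue III —
Stage III.1 — burden on subscriber; standard: a preponderance (weight is at least 51).
    (h): 46 < 51 [not met]
  Stage III.1 not carried; the subscriber fails its burden.
The operator prevails on this issue.
Per-issue: Issue I → subscriber; Issue II → operator; Issue III → operator. The subscriber must prevail on a majority of issues; overall, the operator prevails.

operator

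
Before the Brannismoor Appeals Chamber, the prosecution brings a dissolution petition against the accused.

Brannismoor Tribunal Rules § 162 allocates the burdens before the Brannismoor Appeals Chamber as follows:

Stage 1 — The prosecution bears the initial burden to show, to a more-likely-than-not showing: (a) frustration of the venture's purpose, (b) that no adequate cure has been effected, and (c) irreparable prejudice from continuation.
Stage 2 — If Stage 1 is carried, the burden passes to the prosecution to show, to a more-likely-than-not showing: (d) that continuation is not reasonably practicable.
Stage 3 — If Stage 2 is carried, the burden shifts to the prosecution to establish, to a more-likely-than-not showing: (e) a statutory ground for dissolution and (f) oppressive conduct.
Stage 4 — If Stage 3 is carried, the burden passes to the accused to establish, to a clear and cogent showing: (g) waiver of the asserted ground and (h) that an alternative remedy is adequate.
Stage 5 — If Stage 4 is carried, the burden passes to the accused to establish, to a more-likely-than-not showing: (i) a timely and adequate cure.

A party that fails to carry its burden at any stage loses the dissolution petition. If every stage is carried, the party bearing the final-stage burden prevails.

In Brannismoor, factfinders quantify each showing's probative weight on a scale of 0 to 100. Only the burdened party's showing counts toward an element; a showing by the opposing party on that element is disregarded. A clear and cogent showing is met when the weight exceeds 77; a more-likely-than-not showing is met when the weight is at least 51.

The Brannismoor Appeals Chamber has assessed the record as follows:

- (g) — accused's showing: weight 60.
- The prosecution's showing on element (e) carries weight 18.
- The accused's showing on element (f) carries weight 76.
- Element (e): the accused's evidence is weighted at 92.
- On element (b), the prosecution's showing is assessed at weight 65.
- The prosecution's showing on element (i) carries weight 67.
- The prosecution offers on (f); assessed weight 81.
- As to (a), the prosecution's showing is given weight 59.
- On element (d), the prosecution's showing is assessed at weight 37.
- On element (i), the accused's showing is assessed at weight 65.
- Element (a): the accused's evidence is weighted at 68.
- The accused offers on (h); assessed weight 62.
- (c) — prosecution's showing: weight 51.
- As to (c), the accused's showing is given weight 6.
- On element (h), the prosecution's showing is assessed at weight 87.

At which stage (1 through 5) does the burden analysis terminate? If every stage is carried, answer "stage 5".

At Stage 1 the prosecution must meet a more-likely-than-not showing (weight is at least 51): on (a) the weight is 59 (the accused's 68 is given no effect), ≥ 51, so (a) meets the standard; on (b) the weight is 65, ≥ 51, so (b) meets the standard; on (c) the weight is 51 (the accused's 6 is given no effect), ≥ 51, so (c) meets the standard.
  Stage 1 carried; the burden remains with the prosecution.
At Stage 2 the prosecution must meet a more-likely-than-not showing (weight is at least 51): on (d) the weight is 37, which does not reach 51, so (d) does not meet the standard.
  The prosecution does not carry Stage 2.
So the accused prevails.

stage 2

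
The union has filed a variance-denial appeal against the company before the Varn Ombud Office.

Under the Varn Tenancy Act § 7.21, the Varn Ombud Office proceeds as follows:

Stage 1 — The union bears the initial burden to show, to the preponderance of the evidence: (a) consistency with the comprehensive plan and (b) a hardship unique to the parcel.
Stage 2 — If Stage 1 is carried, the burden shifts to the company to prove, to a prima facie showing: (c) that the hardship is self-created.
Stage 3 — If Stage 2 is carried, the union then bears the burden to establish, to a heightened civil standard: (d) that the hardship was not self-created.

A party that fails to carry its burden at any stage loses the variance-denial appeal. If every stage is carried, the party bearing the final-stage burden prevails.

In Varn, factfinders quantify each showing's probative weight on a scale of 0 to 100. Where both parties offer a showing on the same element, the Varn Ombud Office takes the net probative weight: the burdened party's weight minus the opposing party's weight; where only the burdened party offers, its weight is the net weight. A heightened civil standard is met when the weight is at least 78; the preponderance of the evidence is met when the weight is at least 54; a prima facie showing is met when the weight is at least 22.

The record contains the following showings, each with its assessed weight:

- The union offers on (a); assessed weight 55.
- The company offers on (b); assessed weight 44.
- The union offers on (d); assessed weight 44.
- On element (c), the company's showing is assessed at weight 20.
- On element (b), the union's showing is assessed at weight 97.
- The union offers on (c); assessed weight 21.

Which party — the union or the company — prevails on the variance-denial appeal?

At Stage 1 the union must meet the preponderance of the evidence (weight is at least 54): on (a) the weight is 55, which does reach 54, so (a) meets the standard; on (b) the weight is 97 less the opposing 44 gives net 53, which does not reach 54, so (b) does not meet the standard.
  The union does not carry Stage 1.
The analysis ends at Stage 1; the company prevails.

company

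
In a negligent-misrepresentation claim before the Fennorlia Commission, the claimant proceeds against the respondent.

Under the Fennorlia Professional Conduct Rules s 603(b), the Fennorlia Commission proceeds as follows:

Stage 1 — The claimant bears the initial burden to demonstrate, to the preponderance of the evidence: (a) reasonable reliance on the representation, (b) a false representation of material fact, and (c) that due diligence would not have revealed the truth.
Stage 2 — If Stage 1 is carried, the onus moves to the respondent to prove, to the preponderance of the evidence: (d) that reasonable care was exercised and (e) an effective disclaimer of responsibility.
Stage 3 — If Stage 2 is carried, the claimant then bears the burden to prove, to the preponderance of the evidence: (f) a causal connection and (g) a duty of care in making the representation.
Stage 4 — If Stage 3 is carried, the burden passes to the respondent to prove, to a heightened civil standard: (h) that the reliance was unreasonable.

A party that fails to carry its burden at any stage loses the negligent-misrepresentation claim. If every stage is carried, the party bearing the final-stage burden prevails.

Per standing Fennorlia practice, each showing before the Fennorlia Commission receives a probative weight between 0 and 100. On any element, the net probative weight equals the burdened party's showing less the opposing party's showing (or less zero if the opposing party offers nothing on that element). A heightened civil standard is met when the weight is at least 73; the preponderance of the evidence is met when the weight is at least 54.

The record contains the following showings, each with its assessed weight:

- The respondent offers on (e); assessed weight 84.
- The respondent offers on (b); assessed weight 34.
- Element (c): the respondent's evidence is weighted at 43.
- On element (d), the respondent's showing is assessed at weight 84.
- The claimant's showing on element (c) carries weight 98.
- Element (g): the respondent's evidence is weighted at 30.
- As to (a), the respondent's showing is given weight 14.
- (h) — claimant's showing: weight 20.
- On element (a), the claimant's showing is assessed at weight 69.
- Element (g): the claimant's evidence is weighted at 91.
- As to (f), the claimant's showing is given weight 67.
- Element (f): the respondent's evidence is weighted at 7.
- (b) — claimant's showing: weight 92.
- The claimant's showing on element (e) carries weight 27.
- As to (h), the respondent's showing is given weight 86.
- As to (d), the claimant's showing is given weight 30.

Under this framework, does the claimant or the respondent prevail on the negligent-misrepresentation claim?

Stage 1 (claimant, the preponderance of the evidence, weight is at least 54): (a) net 69−14=55 ≥ 54 — meets; (b) net 92−34=58 ≥ 54 — meets; (c) net 98−43=55 ≥ 54 — meets.
  Stage 1 carried; the burden shifts to the respondent.
Stage 2 (respondent, the preponderance of the evidence, weight is at least 54): (d) net 84−30=54 ≥ 54 — meets; (e) net 84−27=57 ≥ 54 — meets.
  The respondent carries Stage 2; the claimant now bears the burden.
Stage 3 (claimant, the preponderance of the evidence, weight is at least 54): (f) net 67−7=60 ≥ 54 — meets; (g) net 91−30=61 ≥ 54 — meets.
  The claimant carries Stage 3; the respondent now bears the burden.
Stage 4 (respondent, a heightened civil standard, weight is at least 73): (h) net 86−20=66 < 73 — fails.
  The respondent does not carry Stage 4.
The claimant prevails.

claimant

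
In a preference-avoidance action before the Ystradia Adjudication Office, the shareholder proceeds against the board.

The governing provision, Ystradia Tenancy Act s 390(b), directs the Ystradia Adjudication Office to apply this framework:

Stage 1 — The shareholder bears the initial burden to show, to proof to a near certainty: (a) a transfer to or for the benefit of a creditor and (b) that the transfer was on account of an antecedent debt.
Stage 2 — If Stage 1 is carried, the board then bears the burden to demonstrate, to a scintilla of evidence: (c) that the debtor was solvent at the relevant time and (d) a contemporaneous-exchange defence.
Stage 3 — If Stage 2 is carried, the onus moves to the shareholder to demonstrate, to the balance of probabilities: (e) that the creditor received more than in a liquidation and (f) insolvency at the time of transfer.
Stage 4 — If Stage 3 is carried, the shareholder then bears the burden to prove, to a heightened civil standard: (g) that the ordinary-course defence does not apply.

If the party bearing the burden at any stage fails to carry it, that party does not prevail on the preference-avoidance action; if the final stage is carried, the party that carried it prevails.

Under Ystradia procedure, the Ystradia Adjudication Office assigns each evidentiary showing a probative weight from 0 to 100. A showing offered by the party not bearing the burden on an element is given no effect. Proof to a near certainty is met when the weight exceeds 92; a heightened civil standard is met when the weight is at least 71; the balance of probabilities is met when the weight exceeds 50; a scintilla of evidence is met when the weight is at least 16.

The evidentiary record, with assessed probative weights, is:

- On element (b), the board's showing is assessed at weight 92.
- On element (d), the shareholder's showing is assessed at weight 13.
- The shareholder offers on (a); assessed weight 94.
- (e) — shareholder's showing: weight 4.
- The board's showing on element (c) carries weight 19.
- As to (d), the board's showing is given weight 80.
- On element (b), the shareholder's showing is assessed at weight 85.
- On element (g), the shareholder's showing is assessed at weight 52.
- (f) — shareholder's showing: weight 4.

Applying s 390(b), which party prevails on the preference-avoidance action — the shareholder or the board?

board

Stage 1 — burden on shareholder; standard: proof to a near certainty (weight exceeds 92).
    (a): 94 > 92 [met]
    (b): 85 (board's 92 disregarded) ≤ 92 [not met]
  Not every element is met, so the shareholder fails to carry Stage 1.
The analysis ends at Stage 1; the board prevails.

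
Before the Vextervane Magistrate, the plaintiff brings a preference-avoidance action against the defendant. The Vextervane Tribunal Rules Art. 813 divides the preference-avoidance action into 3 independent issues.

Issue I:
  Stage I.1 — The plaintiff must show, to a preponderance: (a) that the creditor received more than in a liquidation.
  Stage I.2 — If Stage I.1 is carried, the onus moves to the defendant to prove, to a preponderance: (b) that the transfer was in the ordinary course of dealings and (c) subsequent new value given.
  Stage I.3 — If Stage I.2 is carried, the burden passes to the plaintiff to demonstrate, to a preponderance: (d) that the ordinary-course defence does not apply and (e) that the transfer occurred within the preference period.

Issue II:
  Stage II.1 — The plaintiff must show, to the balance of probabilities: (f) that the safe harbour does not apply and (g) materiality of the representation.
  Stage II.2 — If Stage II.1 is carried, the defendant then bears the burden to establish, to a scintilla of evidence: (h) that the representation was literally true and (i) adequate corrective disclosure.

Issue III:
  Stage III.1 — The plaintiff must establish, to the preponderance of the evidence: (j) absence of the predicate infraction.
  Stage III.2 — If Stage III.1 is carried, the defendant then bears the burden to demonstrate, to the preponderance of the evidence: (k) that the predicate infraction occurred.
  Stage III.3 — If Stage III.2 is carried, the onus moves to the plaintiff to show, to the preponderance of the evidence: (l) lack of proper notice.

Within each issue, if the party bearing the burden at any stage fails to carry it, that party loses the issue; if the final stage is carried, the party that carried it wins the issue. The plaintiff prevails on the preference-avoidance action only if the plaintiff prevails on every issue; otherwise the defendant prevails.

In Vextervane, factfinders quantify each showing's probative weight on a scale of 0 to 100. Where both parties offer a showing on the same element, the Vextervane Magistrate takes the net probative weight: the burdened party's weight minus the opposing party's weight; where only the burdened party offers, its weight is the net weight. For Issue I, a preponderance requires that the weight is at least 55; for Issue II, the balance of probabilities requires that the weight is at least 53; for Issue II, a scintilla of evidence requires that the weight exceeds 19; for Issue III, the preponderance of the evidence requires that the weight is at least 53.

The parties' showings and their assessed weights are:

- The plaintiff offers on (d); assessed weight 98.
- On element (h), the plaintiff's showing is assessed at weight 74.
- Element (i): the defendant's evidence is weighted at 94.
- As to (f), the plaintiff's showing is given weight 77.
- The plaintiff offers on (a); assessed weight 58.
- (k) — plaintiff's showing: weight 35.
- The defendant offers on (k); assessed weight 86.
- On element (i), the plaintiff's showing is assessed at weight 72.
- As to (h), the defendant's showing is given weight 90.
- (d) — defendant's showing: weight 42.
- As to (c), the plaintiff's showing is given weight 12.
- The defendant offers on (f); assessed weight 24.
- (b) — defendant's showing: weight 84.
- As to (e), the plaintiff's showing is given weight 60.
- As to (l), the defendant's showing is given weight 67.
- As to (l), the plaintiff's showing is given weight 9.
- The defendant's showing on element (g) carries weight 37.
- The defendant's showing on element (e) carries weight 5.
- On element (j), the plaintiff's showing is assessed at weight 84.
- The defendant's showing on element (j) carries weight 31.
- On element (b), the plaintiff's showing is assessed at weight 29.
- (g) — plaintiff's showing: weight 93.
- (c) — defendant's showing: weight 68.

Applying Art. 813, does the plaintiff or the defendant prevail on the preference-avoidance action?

— Issue I —
Stage I.1 — burden on plaintiff; standard: a preponderance (weight is at least 55).
    (a): 58 ≥ 55 [met]
  Stage I.1 carried; the burden shifts to the defendant.
Stage I.2 — burden on defendant; standard: a preponderance (weight is at least 55).
    (b): 84 − 29 = 55 ≥ 55 [met]
    (c): 68 − 12 = 56 ≥ 55 [met]
  The defendant carries Stage I.2; the plaintiff now bears the burden.
Stage I.3 — burden on plaintiff; standard: a preponderance (weight is at least 55).
    (d): 98 − 42 = 56 ≥ 55 [met]
    (e): 60 − 5 = 55 ≥ 55 [met]
  Stage I.3 carried; the final stage is satisfied.
With every stage satisfied, the plaintiff prevails on this issue.
— Issue II —
At Stage II.1 the plaintiff must meet the balance of probabilities (weight is at least 53): on (f) the weight is 77 less the opposing 24 gives net 53, which does reach 53, so (f) meets the standard; on (g) the weight is 93 less the opposing 37 gives net 56, ≥ 53, so (g) meets the standard.
  Stage II.1 carried; the burden shifts to the defendant.
At Stage II.2 the defendant must meet a scintilla of evidence (weight exceeds 19): on (h) the weight is 90 less the opposing 74 gives net 16, which does not exceed 19, so (h) does not meet the standard; on (i) the weight is 94 less the opposing 72 gives net 22, > 19, so (i) meets the standard.
  The defendant does not carry Stage II.2.
So the plaintiff prevails on this issue.
— Issue III —
Stage III.1 — burden on plaintiff; standard: the preponderance of the evidence (weight is at least 53).
    (j): 84 − 31 = 53 ≥ 53 [met]
  The plaintiff carries Stage III.1; the defendant now bears the burden.
Stage III.2 — burden on defendant; standard: the preponderance of the evidence (weight is at least 53).
    (k): 86 − 35 = 51 < 53 [not met]
  Stage III.2 not carried; the defendant fails its burden.
The plaintiff prevails on this issue.
Per-issue: Issue I → plaintiff; Issue II → plaintiff; Issue III → plaintiff. The plaintiff must prevail on every issue; overall, the plaintiff prevails.

plaintiff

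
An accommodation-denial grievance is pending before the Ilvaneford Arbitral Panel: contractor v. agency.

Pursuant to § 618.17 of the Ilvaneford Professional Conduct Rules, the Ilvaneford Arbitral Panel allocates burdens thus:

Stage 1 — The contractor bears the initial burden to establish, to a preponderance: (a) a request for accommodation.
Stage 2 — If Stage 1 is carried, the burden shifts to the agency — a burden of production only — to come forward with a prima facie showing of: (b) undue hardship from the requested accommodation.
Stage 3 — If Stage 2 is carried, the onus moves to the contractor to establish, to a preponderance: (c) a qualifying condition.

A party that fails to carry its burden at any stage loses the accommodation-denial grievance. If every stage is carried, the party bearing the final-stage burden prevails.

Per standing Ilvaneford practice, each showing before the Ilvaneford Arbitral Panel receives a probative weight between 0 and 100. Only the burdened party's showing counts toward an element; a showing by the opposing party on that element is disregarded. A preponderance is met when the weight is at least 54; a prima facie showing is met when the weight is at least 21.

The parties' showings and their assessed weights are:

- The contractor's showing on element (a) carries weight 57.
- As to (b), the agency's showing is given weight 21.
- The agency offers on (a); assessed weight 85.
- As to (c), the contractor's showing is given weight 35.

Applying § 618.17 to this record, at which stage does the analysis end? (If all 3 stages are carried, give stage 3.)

stage 3

At Stage 1 the contractor must meet a preponderance (weight is at least 54): on (a) the weight is 57 (the agency's 85 is given no effect), which does reach 54, so (a) meets the standard.
  The contractor carries Stage 1; the agency now bears the burden.
At Stage 2 the agency must meet a prima facie showing (weight is at least 21): on (b) the weight is 21, which does reach 21, so (b) meets the standard.
  Stage 2 carried; the burden shifts to the contractor.
At Stage 3 the contractor must meet a preponderance (weight is at least 54): on (c) the weight is 35, which does not reach 54, so (c) does not meet the standard.
  Not every element is met, so the contractor fails to carry Stage 3.
The agency prevails.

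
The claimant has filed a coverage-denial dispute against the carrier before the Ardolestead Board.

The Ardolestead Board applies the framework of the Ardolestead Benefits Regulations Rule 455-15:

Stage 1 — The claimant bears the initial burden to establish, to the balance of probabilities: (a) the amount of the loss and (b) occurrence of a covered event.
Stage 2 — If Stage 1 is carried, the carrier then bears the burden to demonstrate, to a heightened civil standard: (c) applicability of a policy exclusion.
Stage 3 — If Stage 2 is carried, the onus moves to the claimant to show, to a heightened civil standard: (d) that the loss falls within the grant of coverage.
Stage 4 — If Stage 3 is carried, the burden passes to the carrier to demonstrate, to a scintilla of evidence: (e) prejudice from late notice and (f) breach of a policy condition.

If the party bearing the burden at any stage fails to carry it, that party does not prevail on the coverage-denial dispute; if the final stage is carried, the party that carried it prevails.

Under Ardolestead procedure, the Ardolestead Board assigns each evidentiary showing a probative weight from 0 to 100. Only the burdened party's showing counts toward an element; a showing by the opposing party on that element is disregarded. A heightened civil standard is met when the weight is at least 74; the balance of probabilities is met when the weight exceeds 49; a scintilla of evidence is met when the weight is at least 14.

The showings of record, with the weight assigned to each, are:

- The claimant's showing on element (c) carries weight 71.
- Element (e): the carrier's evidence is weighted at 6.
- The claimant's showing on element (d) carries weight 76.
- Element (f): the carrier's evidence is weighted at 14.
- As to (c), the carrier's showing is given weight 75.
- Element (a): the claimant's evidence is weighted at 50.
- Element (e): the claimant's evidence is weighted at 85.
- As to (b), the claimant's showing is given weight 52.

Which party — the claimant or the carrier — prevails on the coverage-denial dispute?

Stage 1 (claimant, the balance of probabilities, weight exceeds 49): (a) 50 > 49 — meets; (b) 52 > 49 — meets.
  Stage 1 is satisfied; the onus moves to the carrier.
Stage 2 (carrier, a heightened civil standard, weight is at least 74): (c) 75 (claimant's 71 disregarded) ≥ 74 — meets.
  Stage 2 carried; the burden shifts to the claimant.
Stage 3 (claimant, a heightened civil standard, weight is at least 74): (d) 76 ≥ 74 — meets.
  The claimant carries Stage 3; the carrier now bears the burden.
Stage 4 (carrier, a scintilla of evidence, weight is at least 14): (e) 6 (claimant's 85 disregarded) < 14 — fails; (f) 14 ≥ 14 — meets.
  The carrier does not carry Stage 4.
The analysis ends at Stage 4; the claimant prevails.

claimant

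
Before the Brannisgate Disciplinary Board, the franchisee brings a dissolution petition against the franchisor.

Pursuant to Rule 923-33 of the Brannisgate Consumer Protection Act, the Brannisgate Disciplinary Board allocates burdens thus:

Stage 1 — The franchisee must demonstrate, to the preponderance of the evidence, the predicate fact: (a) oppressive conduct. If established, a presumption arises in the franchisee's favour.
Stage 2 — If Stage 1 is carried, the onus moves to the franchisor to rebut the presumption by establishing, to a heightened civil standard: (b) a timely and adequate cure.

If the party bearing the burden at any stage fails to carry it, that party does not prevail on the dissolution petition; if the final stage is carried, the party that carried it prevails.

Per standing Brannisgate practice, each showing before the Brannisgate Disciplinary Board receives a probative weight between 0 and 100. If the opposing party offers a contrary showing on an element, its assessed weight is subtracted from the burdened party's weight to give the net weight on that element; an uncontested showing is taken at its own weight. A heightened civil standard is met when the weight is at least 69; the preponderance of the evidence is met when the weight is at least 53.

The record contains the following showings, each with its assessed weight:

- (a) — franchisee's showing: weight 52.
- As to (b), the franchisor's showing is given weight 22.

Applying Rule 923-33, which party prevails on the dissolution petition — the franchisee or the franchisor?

franchisor

At Stage 1 the franchisee must meet the preponderance of the evidence (weight is at least 53): on (a) the weight is 52, which does not reach 53, so (a) does not meet the standard.
  Stage 1 not carried; the franchisee fails its burden.
So the franchisor prevails.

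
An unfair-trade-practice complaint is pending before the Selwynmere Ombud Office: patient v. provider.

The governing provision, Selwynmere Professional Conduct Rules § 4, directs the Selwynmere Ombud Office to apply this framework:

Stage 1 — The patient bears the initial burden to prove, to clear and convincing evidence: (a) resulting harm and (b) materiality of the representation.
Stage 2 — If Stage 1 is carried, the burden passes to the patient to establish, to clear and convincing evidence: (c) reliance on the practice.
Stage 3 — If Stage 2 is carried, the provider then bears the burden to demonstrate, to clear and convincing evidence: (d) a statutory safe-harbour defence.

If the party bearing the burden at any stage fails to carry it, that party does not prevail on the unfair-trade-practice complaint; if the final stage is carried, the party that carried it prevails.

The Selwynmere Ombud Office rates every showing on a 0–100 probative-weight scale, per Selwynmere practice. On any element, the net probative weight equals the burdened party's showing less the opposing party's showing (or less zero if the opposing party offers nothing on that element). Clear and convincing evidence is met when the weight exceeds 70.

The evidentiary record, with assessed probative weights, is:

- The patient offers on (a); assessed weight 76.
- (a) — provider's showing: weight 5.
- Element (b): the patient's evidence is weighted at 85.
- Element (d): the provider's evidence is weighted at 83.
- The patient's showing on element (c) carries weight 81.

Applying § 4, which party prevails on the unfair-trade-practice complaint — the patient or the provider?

At Stage 1 the patient must meet clear and convincing evidence (weight exceeds 70): on (a) the weight is 76 less the opposing 5 gives net 71, which does exceed 70, so (a) meets the standard; on (b) the weight is 85, > 70, so (b) meets the standard.
  Stage 1 carried; the burden remains with the patient.
At Stage 2 the patient must meet clear and convincing evidence (weight exceeds 70): on (c) the weight is 81, > 70, so (c) meets the standard.
  Stage 2 is satisfied; the onus moves to the provider.
At Stage 3 the provider must meet clear and convincing evidence (weight exceeds 70): on (d) the weight is 83, which does exceed 70, so (d) meets the standard.
  Stage 3 carried; the final stage is satisfied.
Every stage carried; the provider prevails.

provider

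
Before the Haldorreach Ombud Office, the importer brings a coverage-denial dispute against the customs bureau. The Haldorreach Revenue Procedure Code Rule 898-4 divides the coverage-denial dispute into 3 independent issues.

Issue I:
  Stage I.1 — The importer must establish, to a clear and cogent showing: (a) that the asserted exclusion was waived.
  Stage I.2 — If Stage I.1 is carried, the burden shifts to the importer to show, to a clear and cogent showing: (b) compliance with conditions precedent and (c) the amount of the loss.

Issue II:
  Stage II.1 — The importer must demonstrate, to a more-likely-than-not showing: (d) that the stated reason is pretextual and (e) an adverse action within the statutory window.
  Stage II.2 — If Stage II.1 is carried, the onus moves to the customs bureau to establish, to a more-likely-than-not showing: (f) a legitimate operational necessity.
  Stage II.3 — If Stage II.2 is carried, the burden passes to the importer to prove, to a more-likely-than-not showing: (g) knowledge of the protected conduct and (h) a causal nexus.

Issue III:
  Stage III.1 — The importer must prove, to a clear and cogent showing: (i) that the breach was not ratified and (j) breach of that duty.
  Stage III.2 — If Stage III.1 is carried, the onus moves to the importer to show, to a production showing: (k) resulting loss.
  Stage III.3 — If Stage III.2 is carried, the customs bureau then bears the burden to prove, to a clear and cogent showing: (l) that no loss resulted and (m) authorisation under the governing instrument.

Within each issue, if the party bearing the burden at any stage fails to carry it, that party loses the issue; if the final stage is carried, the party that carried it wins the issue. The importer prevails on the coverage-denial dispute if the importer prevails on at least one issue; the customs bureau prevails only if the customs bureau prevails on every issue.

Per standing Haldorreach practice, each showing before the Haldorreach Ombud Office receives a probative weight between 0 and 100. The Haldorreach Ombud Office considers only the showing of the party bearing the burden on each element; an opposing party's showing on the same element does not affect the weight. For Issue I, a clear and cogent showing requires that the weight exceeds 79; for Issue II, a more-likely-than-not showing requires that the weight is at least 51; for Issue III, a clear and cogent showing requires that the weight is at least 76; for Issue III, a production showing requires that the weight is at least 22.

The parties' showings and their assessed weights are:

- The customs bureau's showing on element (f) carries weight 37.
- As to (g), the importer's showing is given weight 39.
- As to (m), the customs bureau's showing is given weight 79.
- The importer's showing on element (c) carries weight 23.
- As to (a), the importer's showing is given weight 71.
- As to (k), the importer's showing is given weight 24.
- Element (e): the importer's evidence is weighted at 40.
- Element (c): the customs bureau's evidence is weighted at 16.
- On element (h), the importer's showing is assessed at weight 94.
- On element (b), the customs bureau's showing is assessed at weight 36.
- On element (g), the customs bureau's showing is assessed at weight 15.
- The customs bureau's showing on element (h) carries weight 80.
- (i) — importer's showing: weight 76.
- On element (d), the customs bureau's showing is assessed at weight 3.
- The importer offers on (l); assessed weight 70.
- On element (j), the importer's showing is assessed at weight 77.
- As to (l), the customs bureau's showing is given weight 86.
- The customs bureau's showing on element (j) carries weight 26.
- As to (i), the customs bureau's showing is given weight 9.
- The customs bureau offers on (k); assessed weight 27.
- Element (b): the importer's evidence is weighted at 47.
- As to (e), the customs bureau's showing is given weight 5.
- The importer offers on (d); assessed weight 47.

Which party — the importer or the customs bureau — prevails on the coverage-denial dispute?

customs bureau

— Issue I —
Stage I.1 — burden on importer; standard: a clear and cogent showing (weight exceeds 79).
    (a): 71 ≤ 79 [not met]
  Not every element is met, so the importer fails to carry Stage I.1.
The customs bureau prevails on this issue.
— Issue II —
Stage II.1 — burden on importer; standard: a more-likely-than-not showing (weight is at least 51).
    (d): 47 (customs bureau's 3 disregarded) < 51 [not met]
    (e): 40 (customs bureau's 5 disregarded) < 51 [not met]
  The importer does not carry Stage II.1.
The analysis ends at Stage II.1; the customs bureau prevails on this issue.
— Issue III —
Stage III.1 — burden on importer; standard: a clear and cogent showing (weight is at least 76).
    (i): 76 (customs bureau's 9 disregarded) ≥ 76 [met]
    (j): 77 (customs bureau's 26 disregarded) ≥ 76 [met]
  Stage III.1 carried; the burden remains with the importer.
Stage III.2 — burden on importer; standard: a production showing (weight is at least 22).
    (k): 24 (customs bureau's 27 disregarded) ≥ 22 [met]
  All elements met. The burden passes to the customs bureau.
Stage III.3 — burden on customs bureau; standard: a clear and cogent showing (weight is at least 76).
    (l): 86 (importer's 70 disregarded) ≥ 76 [met]
    (m): 79 ≥ 76 [met]
  All elements met at the final stage.
All stages carried — the customs bureau prevails on this issue.
Per-issue: Issue I → customs bureau; Issue II → customs bureau; Issue III → customs bureau. The importer must prevail on at least one issue; overall, the customs bureau prevails.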